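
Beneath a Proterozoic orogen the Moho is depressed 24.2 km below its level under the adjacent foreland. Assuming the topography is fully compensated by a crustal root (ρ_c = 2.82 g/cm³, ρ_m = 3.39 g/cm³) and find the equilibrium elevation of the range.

4.89 km

Isostatic balance requires: ρ_c h = (ρ_m − ρ_c) r.
h = r (ρ_m − ρ_c) / ρ_c = 24.2 km × (3.39 − 2.82) / 2.82 = 4.89 km.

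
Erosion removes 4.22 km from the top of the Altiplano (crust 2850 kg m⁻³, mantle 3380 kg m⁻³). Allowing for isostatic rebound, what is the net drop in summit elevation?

Rebound u = e ρ_c/ρ_m = 4.22 km × 2850/3380 = 3.558 km.
Net surface drop = e − u = 4.22 km − 3.558 km = e (ρ_m − ρ_c)/ρ_m = 0.662 km.

0.662 km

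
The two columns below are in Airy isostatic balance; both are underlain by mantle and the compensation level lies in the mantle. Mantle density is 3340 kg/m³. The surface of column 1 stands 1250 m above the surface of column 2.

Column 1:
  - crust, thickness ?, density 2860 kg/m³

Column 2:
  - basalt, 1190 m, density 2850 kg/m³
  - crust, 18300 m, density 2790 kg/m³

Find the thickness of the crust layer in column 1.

30900 m

Take the compensation level at the base of the deeper column (depth z_c below the surface of column 1) and equate Σ ρ_i t_i down to z_c; mantle fills any gap and the z_c terms cancel.
Column 1: x×2860 + (z_c − 0 − x)×3340
Column 2: 1250×0 + 1190×2850 + 18300×2790 + (z_c − 1250 − 19490)×3340
The z_c×3340 term appears on both sides and cancels. Collect the known terms of each column as K = Σ(ρt)_known − 3340 × (depth of known layers): K_1 = 0 − 3340×0 = 0; K_2 = 54448500 − 3340×(1250 + 19490) = −14823100.
Balance: K_1 − x×(3340 − 2860) = K_2, so x = (K_1 − K_2)/(3340 − 2860) = 14823100/480 = 30900 m.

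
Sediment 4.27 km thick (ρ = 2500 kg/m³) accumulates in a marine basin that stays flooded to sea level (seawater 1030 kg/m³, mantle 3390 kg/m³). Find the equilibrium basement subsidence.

Submarine loading: the sediment displaces seawater, and the subsidence is in turn flooded, so s (ρ_m − ρ_w) = t (ρ_sed − ρ_w).
s = 4.27 km × (2500 − 1030) / (3390 − 1030) = 2.66 km.

2.66 km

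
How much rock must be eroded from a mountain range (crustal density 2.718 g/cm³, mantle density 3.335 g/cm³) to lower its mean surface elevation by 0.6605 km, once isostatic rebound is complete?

3.57 km

Net drop Δ = e − u = e − e ρ_c/ρ_m = e (ρ_m − ρ_c)/ρ_m.
e = Δ ρ_m/(ρ_m − ρ_c) = 0.6605 km × 3.335/0.617 = 3.57 km.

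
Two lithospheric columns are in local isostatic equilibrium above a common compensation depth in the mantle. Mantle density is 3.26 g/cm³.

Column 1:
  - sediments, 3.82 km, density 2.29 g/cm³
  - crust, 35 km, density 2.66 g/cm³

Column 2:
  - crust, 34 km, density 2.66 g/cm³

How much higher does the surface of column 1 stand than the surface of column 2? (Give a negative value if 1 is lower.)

For any compensation level in the mantle, the mantle terms cancel and isostasy reduces to e = (Σt_1 − Σt_2) − (Σ(ρt)_1 − Σ(ρt)_2) / ρ_m.
Σt_1 = 38.82 km; Σt_2 = 34 km; Σ(ρt)_1 = 101.8478; Σ(ρt)_2 = 90.44 (in km·g/cm³).
e = (38.82 − 34) − (101.8478 − 90.44) / 3.26 = 1.32 km.

1.32 km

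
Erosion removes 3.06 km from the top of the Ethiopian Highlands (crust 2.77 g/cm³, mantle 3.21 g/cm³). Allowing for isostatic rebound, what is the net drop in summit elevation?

Rebound u = e ρ_c/ρ_m = 3.06 km × 2.77/3.21 = 2.641 km.
Net surface drop = e − u = 3.06 km − 2.641 km = e (ρ_m − ρ_c)/ρ_m = 0.419 km.

0.419 km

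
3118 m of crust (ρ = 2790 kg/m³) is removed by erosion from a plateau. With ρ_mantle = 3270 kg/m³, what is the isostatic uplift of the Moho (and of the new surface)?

2660 m

Unloading: uplift u = e ρ_c/ρ_m = 3118 m × 2790/3270 = 2660 m.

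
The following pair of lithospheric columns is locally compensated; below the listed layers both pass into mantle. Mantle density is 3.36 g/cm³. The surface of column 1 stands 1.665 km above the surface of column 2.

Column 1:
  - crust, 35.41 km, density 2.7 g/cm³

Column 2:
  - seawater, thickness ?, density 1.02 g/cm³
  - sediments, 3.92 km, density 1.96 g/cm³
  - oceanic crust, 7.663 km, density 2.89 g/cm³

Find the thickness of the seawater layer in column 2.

3.71 km

Take the compensation level at the base of the deeper column (depth z_c below the surface of column 1) and equate Σ ρ_i t_i down to z_c; mantle fills any gap and the z_c terms cancel.
Column 1: 35.41×2.7 + (z_c − 35.41)×3.36
Column 2: 1.665×0 + x×1.02 + 3.92×1.96 + 7.663×2.89 + (z_c − 1.665 − 11.583 − x)×3.36
The z_c×3.36 term appears on both sides and cancels. Collect the known terms of each column as K = Σ(ρt)_known − 3.36 × (depth of known layers): K_1 = 95.607 − 3.36×35.41 = −23.3706; K_2 = 29.82927 − 3.36×(1.665 + 11.583) = −14.68401.
Balance: K_1 = K_2 − x×(3.36 − 1.02), so x = (K_2 − K_1)/(3.36 − 1.02) = 8.68659/2.34 = 3.71 km.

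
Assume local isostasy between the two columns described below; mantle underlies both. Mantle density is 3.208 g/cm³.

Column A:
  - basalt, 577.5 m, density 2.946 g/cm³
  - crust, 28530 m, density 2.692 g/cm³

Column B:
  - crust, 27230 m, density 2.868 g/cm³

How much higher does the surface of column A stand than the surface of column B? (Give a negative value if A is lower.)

For any compensation level in the mantle, the mantle terms cancel and isostasy reduces to e = (Σt_A − Σt_B) − (Σ(ρt)_A − Σ(ρt)_B) / ρ_m.
Σt_A = 29107.5 m; Σt_B = 27230 m; Σ(ρt)_A = 78504.075; Σ(ρt)_B = 78095.64 (in m·g/cm³).
e = (29107.5 − 27230) − (78504.075 − 78095.64) / 3.208 = 1750 m.

1750 m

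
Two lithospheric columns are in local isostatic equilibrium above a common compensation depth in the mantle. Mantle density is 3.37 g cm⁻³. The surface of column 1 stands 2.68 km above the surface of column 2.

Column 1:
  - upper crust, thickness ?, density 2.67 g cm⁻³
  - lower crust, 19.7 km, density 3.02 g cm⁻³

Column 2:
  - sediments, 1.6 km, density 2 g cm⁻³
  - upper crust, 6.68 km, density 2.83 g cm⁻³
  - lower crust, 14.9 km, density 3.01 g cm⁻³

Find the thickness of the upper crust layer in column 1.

Take the compensation level at the base of the deeper column (depth z_c below the surface of column 1) and equate Σ ρ_i t_i down to z_c; mantle fills any gap and the z_c terms cancel.
Column 1: x×2.67 + 19.7×3.02 + (z_c − 19.7 − x)×3.37
Column 2: 2.68×0 + 1.6×2 + 6.68×2.83 + 14.9×3.01 + (z_c − 2.68 − 23.18)×3.37
The z_c×3.37 term appears on both sides and cancels. Collect the known terms of each column as K = Σ(ρt)_known − 3.37 × (depth of known layers): K_1 = 59.494 − 3.37×19.7 = −6.895; K_2 = 66.9534 − 3.37×(2.68 + 23.18) = −20.1948.
Balance: K_1 − x×(3.37 − 2.67) = K_2, so x = (K_1 − K_2)/(3.37 − 2.67) = 13.2998/0.7 = 19 km.

19 km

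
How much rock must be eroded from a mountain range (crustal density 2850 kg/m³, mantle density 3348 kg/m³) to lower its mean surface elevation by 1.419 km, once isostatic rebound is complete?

9.54 km

Net drop Δ = e − u = e − e ρ_c/ρ_m = e (ρ_m − ρ_c)/ρ_m.
e = Δ ρ_m/(ρ_m − ρ_c) = 1.419 km × 3348/498 = 9.54 km.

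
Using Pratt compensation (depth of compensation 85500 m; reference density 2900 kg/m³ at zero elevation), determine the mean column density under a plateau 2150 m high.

2830 kg/m³

Pratt balance: ρ_ref D = ρ (D + h).
ρ = ρ_ref D/(D + h) = 2900 × 85500 m/(85500 m + 2150 m) = 2830 kg/m³.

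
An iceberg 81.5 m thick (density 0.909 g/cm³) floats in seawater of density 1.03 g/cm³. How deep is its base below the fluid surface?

71.9 m

Draft d = t ρ_obj/ρ_fluid = 81.5 m × 0.909/1.03 = 71.9 m.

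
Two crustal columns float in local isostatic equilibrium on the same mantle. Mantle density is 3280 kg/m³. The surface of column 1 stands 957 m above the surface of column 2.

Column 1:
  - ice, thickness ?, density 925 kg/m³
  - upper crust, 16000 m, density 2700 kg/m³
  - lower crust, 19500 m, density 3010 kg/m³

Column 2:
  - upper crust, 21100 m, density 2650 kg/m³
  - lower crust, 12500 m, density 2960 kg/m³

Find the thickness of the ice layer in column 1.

2500 m

Take the compensation level at the base of the deeper column (depth z_c below the surface of column 1) and equate Σ ρ_i t_i down to z_c; mantle fills any gap and the z_c terms cancel.
Column 1: x×925 + 16000×2700 + 19500×3010 + (z_c − 35500 − x)×3280
Column 2: 957×0 + 21100×2650 + 12500×2960 + (z_c − 957 − 33600)×3280
The z_c×3280 term appears on both sides and cancels. Collect the known terms of each column as K = Σ(ρt)_known − 3280 × (depth of known layers): K_1 = 101895000 − 3280×35500 = −14545000; K_2 = 92915000 − 3280×(957 + 33600) = −20431960.
Balance: K_1 − x×(3280 − 925) = K_2, so x = (K_1 − K_2)/(3280 − 925) = 5886960/2355 = 2500 m.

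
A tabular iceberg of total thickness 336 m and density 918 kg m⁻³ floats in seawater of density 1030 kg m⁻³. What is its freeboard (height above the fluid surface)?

Floating equilibrium: submerged depth d = t ρ_obj/ρ_fluid = 336 m × 918/1030 = 299.5 m.
Freeboard = t − d = 336 m − 299.5 m = 36.5 m.

36.5 m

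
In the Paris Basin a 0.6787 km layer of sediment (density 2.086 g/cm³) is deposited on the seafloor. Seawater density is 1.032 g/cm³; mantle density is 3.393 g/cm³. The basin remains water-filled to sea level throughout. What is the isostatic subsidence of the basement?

0.303 km

Submarine loading: the sediment displaces seawater, and the subsidence is in turn flooded, so s (ρ_m − ρ_w) = t (ρ_sed − ρ_w).
s = 0.6787 km × (2.086 − 1.032) / (3.393 − 1.032) = 0.303 km.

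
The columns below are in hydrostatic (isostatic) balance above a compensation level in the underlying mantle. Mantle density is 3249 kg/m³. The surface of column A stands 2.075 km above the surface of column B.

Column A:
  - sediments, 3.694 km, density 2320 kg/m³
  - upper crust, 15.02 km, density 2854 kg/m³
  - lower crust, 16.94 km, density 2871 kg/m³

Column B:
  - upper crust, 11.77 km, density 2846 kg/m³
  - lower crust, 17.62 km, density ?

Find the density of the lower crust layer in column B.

Take the compensation level at the base of the deeper column (depth z_c below the surface of column A) and equate Σ ρ_i t_i down to z_c; mantle fills any gap and the z_c terms cancel.
Column A: 3.694×2320 + 15.02×2854 + 16.94×2871 + (z_c − 35.654)×3249
Column B: 2.075×0 + 11.77×2846 + 17.62×ρ + (z_c − 2.075 − 29.39)×3249
The z_c×3249 term appears on both sides and cancels. Collect the known terms of each column as K = Σ(ρt)_known − 3249 × (depth of known layers): K_A = 100071.9 − 3249×35.654 = −15767.946; K_B = 33497.42 − 3249×(2.075 + 29.39) = −68732.365.
Balance: K_A = K_B + 17.62×ρ, so ρ = (K_A − K_B)/17.62 = 52964.4/17.62 = 3010 kg/m³.

3010 kg/m³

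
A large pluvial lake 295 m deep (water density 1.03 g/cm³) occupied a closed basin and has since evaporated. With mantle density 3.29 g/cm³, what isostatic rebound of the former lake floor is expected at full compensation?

92.4 m

u = d ρ_w/ρ_m = 295 m × 1.03/3.29 = 92.4 m.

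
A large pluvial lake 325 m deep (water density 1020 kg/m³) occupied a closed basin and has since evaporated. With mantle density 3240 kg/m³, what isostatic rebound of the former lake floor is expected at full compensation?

u = d ρ_w/ρ_m = 325 m × 1020/3240 = 102 m.

102 m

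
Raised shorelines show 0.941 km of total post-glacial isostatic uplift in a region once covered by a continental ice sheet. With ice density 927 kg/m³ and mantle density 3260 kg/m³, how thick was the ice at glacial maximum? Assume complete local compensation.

u = t ρ_ice/ρ_m → t = u ρ_m/ρ_ice = 0.941 km × 3260/927 = 3.31 km.

3.31 km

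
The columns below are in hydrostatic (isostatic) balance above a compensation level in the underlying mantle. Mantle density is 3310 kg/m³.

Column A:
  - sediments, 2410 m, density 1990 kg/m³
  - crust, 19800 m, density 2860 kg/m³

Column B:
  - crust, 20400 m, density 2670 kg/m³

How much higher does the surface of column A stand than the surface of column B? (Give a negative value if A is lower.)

−291 m

For any compensation level in the mantle, the mantle terms cancel and isostasy reduces to e = (Σt_A − Σt_B) − (Σ(ρt)_A − Σ(ρt)_B) / ρ_m.
Σt_A = 22210 m; Σt_B = 20400 m; Σ(ρt)_A = 61423900; Σ(ρt)_B = 54468000 (in m·kg/m³).
e = (22210 − 20400) − (61423900 − 54468000) / 3310 = −291 m.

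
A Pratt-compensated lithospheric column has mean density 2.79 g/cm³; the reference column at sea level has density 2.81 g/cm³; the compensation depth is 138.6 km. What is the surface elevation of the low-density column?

ρ_ref D = ρ (D + h) → h = D (ρ_ref − ρ)/ρ.
h = 138.6 km × (2.81 − 2.79)/2.79 = 0.994 km.

0.994 km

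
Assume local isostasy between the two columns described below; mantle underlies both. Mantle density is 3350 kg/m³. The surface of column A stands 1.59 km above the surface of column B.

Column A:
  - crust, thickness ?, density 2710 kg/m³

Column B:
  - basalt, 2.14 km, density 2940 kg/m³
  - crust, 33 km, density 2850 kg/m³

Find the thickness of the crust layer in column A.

Take the compensation level at the base of the deeper column (depth z_c below the surface of column A) and equate Σ ρ_i t_i down to z_c; mantle fills any gap and the z_c terms cancel.
Column A: x×2710 + (z_c − 0 − x)×3350
Column B: 1.59×0 + 2.14×2940 + 33×2850 + (z_c − 1.59 − 35.14)×3350
The z_c×3350 term appears on both sides and cancels. Collect the known terms of each column as K = Σ(ρt)_known − 3350 × (depth of known layers): K_A = 0 − 3350×0 = 0; K_B = 100341.6 − 3350×(1.59 + 35.14) = −22703.9.
Balance: K_A − x×(3350 − 2710) = K_B, so x = (K_A − K_B)/(3350 − 2710) = 22703.9/640 = 35.5 km.

35.5 km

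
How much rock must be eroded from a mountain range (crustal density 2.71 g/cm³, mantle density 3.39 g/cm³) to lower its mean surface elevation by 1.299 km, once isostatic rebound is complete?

Net drop Δ = e − u = e − e ρ_c/ρ_m = e (ρ_m − ρ_c)/ρ_m.
e = Δ ρ_m/(ρ_m − ρ_c) = 1.299 km × 3.39/0.68 = 6.48 km.

6.48 km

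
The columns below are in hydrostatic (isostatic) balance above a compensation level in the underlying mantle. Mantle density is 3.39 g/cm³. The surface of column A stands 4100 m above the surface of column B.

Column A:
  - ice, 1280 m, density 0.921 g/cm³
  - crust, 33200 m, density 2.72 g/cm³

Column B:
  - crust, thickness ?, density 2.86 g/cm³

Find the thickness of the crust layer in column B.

Take the compensation level at the base of the deeper column (depth z_c below the surface of column A) and equate Σ ρ_i t_i down to z_c; mantle fills any gap and the z_c terms cancel.
Column A: 1280×0.921 + 33200×2.72 + (z_c − 34480)×3.39
Column B: 4100×0 + x×2.86 + (z_c − 4100 − 0 − x)×3.39
The z_c×3.39 term appears on both sides and cancels. Collect the known terms of each column as K = Σ(ρt)_known − 3.39 × (depth of known layers): K_A = 91482.88 − 3.39×34480 = −25404.32; K_B = 0 − 3.39×(4100 + 0) = −13899.
Balance: K_A = K_B − x×(3.39 − 2.86), so x = (K_B − K_A)/(3.39 − 2.86) = 11505.3/0.53 = 21700 m.

21700 m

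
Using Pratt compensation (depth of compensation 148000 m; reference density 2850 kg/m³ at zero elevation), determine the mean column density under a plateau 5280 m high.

2750 kg/m³

Pratt balance: ρ_ref D = ρ (D + h).
ρ = ρ_ref D/(D + h) = 2850 × 148000 m/(148000 m + 5280 m) = 2750 kg/m³.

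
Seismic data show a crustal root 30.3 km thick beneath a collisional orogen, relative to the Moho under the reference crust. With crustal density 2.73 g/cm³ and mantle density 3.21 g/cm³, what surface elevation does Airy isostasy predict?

By Archimedes' principle applied to the lithosphere: ρ_c h = (ρ_m − ρ_c) r.
h = r (ρ_m − ρ_c) / ρ_c = 30.3 km × (3.21 − 2.73) / 2.73 = 5.33 km.

5.33 km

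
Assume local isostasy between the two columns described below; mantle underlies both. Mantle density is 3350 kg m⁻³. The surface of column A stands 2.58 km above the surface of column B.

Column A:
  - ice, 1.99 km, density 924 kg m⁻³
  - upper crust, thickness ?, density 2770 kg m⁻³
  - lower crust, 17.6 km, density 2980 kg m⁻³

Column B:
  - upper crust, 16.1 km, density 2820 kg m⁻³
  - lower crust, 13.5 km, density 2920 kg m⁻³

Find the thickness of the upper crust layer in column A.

20.1 km

Take the compensation level at the base of the deeper column (depth z_c below the surface of column A) and equate Σ ρ_i t_i down to z_c; mantle fills any gap and the z_c terms cancel.
Column A: 1.99×924 + x×2770 + 17.6×2980 + (z_c − 19.59 − x)×3350
Column B: 2.58×0 + 16.1×2820 + 13.5×2920 + (z_c − 2.58 − 29.6)×3350
The z_c×3350 term appears on both sides and cancels. Collect the known terms of each column as K = Σ(ρt)_known − 3350 × (depth of known layers): K_A = 54286.76 − 3350×19.59 = −11339.74; K_B = 84822 − 3350×(2.58 + 29.6) = −22981.
Balance: K_A − x×(3350 − 2770) = K_B, so x = (K_A − K_B)/(3350 − 2770) = 11641.3/580 = 20.1 km.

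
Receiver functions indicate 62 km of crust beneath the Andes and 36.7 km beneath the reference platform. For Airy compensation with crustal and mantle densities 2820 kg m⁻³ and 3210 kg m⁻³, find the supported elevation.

Excess crust Δ = 62 km − 36.7 km = 25.3 km, split between elevation h and root r with h + r = Δ.
Airy balance ρ_c h = (ρ_m − ρ_c) r gives r = h ρ_c/(ρ_m − ρ_c), so h (1 + ρ_c/(ρ_m − ρ_c)) = Δ, i.e. h = Δ (ρ_m − ρ_c)/ρ_m.
h = 25.3 km × 390/3210 = 3.07 km.

3.07 km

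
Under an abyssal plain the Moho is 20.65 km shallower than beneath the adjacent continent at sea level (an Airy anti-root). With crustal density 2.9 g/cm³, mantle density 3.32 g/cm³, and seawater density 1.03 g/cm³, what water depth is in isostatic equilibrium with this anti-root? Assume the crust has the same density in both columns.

Replacing a thickness d of crust by seawater at the top must be balanced by replacing crust with mantle at the base: d (ρ_c − ρ_w) = a (ρ_m − ρ_c).
d = a (ρ_m − ρ_c)/(ρ_c − ρ_w) = 20.65 km × 0.42/1.87 = 4.64 km.

4.64 km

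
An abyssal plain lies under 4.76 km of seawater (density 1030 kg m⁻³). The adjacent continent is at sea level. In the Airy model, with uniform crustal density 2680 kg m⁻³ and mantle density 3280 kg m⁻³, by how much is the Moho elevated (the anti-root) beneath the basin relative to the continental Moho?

For local isostatic compensation: replacing crust with seawater at the top is compensated by replacing crust with mantle at the base: d (ρ_c − ρ_w) = a (ρ_m − ρ_c).
a = d (ρ_c − ρ_w)/(ρ_m − ρ_c) = 4.76 km × 1650/600 = 13.1 km.

13.1 km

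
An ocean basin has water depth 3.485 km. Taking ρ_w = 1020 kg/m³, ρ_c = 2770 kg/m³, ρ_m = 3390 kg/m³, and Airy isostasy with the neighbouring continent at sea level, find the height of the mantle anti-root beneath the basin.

9.84 km

Isostatic balance requires: replacing crust with seawater at the top is compensated by replacing crust with mantle at the base: d (ρ_c − ρ_w) = a (ρ_m − ρ_c).
a = d (ρ_c − ρ_w)/(ρ_m − ρ_c) = 3.485 km × 1750/620 = 9.84 km.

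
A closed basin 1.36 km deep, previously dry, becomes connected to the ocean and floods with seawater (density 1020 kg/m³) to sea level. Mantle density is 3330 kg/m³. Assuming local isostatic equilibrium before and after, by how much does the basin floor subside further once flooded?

0.601 km

After flooding the water column is d + s deep. Its weight must equal the weight of mantle displaced by the extra subsidence s: (d + s) ρ_w = s ρ_m.
s = d ρ_w / (ρ_m − ρ_w) = 1.36 km × 1020/(3330 − 1020) = 0.601 km.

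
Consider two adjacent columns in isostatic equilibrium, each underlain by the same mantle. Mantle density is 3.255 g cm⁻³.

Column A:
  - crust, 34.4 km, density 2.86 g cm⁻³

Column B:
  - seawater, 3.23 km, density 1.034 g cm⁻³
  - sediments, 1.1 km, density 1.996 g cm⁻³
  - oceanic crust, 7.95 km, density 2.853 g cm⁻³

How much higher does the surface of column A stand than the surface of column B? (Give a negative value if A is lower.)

For any compensation level in the mantle, the mantle terms cancel and isostasy reduces to e = (Σt_A − Σt_B) − (Σ(ρt)_A − Σ(ρt)_B) / ρ_m.
Σt_A = 34.4 km; Σt_B = 12.28 km; Σ(ρt)_A = 98.384; Σ(ρt)_B = 28.21677 (in km·g cm⁻³).
e = (34.4 − 12.28) − (98.384 − 28.21677) / 3.255 = 0.563 km.

0.563 km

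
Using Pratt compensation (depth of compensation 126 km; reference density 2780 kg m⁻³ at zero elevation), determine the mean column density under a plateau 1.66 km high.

2740 kg m⁻³

Pratt balance: ρ_ref D = ρ (D + h).
ρ = ρ_ref D/(D + h) = 2780 × 126 km/(126 km + 1.66 km) = 2740 kg m⁻³.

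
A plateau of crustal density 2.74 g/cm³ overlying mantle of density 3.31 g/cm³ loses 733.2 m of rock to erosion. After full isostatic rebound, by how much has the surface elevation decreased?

Rebound u = e ρ_c/ρ_m = 733.2 m × 2.74/3.31 = 606.9 m.
Net surface drop = e − u = 733.2 m − 606.9 m = e (ρ_m − ρ_c)/ρ_m = 126 m.

126 m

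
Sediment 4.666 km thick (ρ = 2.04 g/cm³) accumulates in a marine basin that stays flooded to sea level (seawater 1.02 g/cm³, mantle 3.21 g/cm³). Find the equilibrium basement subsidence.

Submarine loading: the sediment displaces seawater, and the subsidence is in turn flooded, so s (ρ_m − ρ_w) = t (ρ_sed − ρ_w).
s = 4.666 km × (2.04 − 1.02) / (3.21 − 1.02) = 2.17 km.

2.17 km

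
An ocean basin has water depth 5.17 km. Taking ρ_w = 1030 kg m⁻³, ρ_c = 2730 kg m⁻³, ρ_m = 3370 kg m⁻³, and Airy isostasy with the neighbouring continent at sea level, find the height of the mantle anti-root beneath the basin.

13.7 km

Balancing pressure at the compensation depth: replacing crust with seawater at the top is compensated by replacing crust with mantle at the base: d (ρ_c − ρ_w) = a (ρ_m − ρ_c).
a = d (ρ_c − ρ_w)/(ρ_m − ρ_c) = 5.17 km × 1700/640 = 13.7 km.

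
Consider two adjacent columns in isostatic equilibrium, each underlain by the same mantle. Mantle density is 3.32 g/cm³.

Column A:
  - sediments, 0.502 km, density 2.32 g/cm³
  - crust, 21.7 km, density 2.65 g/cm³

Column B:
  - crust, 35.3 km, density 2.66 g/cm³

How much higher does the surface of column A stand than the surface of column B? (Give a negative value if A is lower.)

For any compensation level in the mantle, the mantle terms cancel and isostasy reduces to e = (Σt_A − Σt_B) − (Σ(ρt)_A − Σ(ρt)_B) / ρ_m.
Σt_A = 22.202 km; Σt_B = 35.3 km; Σ(ρt)_A = 58.66964; Σ(ρt)_B = 93.898 (in km·g/cm³).
e = (22.202 − 35.3) − (58.66964 − 93.898) / 3.32 = −2.49 km.

−2.49 km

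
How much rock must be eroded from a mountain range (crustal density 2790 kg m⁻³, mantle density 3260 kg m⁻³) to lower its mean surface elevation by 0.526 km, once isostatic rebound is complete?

3.65 km

Net drop Δ = e − u = e − e ρ_c/ρ_m = e (ρ_m − ρ_c)/ρ_m.
e = Δ ρ_m/(ρ_m − ρ_c) = 0.526 km × 3260/470 = 3.65 km.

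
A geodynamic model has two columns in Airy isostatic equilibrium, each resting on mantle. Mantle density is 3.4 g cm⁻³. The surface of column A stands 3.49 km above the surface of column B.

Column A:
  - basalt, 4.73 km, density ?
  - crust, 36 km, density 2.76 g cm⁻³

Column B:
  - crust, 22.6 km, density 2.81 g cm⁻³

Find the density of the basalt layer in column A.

Take the compensation level at the base of the deeper column (depth z_c below the surface of column A) and equate Σ ρ_i t_i down to z_c; mantle fills any gap and the z_c terms cancel.
Column A: 4.73×ρ + 36×2.76 + (z_c − 40.73)×3.4
Column B: 3.49×0 + 22.6×2.81 + (z_c − 3.49 − 22.6)×3.4
The z_c×3.4 term appears on both sides and cancels. Collect the known terms of each column as K = Σ(ρt)_known − 3.4 × (depth of known layers): K_A = 99.36 − 3.4×40.73 = −39.122; K_B = 63.506 − 3.4×(3.49 + 22.6) = −25.2.
Balance: K_A + 4.73×ρ = K_B, so ρ = (K_B − K_A)/4.73 = 13.922/4.73 = 2.94 g cm⁻³.

2.94 g cm⁻³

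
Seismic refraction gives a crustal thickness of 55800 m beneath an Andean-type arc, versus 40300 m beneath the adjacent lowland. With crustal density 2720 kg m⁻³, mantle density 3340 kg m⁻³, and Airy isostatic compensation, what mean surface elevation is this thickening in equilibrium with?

Excess crust Δ = 55800 m − 40300 m = 15500 m, split between elevation h and root r with h + r = Δ.
Airy balance ρ_c h = (ρ_m − ρ_c) r gives r = h ρ_c/(ρ_m − ρ_c), so h (1 + ρ_c/(ρ_m − ρ_c)) = Δ, i.e. h = Δ (ρ_m − ρ_c)/ρ_m.
h = 15500 m × 620/3340 = 2880 m.

2880 m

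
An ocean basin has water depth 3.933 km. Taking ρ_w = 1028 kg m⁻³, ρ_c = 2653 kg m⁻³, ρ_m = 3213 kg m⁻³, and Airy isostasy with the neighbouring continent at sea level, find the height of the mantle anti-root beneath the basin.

11.4 km

By Archimedes' principle applied to the lithosphere: replacing crust with seawater at the top is compensated by replacing crust with mantle at the base: d (ρ_c − ρ_w) = a (ρ_m − ρ_c).
a = d (ρ_c − ρ_w)/(ρ_m − ρ_c) = 3.933 km × 1625/560 = 11.4 km.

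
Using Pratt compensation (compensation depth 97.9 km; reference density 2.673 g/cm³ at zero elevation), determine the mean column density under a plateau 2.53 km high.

Pratt balance: ρ_ref D = ρ (D + h).
ρ = ρ_ref D/(D + h) = 2.673 × 97.9 km/(97.9 km + 2.53 km) = 2.61 g/cm³.

2.61 g/cm³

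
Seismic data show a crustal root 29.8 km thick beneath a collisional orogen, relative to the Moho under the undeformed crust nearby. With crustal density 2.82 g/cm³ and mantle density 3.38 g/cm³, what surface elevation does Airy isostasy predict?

Equating mass per unit area of the two columns: ρ_c h = (ρ_m − ρ_c) r.
h = r (ρ_m − ρ_c) / ρ_c = 29.8 km × (3.38 − 2.82) / 2.82 = 5.92 km.

5.92 km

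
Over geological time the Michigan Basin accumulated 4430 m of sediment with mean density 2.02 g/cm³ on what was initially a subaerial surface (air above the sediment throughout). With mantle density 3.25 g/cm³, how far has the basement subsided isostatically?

Subaerial load: s = t ρ_sed / ρ_m = 4430 m × 2.02/3.25 = 2750 m.

2750 m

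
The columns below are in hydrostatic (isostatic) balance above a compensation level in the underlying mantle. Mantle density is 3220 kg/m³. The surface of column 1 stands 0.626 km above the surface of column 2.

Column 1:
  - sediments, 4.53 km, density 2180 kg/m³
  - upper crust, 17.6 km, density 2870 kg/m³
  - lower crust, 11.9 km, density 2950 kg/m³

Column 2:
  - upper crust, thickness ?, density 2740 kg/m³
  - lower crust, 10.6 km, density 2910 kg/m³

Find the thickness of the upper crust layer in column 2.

18.3 km

Take the compensation level at the base of the deeper column (depth z_c below the surface of column 1) and equate Σ ρ_i t_i down to z_c; mantle fills any gap and the z_c terms cancel.
Column 1: 4.53×2180 + 17.6×2870 + 11.9×2950 + (z_c − 34.03)×3220
Column 2: 0.626×0 + x×2740 + 10.6×2910 + (z_c − 0.626 − 10.6 − x)×3220
The z_c×3220 term appears on both sides and cancels. Collect the known terms of each column as K = Σ(ρt)_known − 3220 × (depth of known layers): K_1 = 95492.4 − 3220×34.03 = −14084.2; K_2 = 30846 − 3220×(0.626 + 10.6) = −5301.72.
Balance: K_1 = K_2 − x×(3220 − 2740), so x = (K_2 − K_1)/(3220 − 2740) = 8782.48/480 = 18.3 km.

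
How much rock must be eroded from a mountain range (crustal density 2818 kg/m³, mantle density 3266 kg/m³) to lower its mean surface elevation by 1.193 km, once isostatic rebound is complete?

8.7 km

Net drop Δ = e − u = e − e ρ_c/ρ_m = e (ρ_m − ρ_c)/ρ_m.
e = Δ ρ_m/(ρ_m − ρ_c) = 1.193 km × 3266/448 = 8.7 km.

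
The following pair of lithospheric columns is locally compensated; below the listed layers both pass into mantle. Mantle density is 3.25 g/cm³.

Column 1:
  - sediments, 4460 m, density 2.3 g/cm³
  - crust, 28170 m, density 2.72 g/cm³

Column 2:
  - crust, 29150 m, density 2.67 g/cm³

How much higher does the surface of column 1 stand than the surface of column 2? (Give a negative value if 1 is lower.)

695 m

For any compensation level in the mantle, the mantle terms cancel and isostasy reduces to e = (Σt_1 − Σt_2) − (Σ(ρt)_1 − Σ(ρt)_2) / ρ_m.
Σt_1 = 32630 m; Σt_2 = 29150 m; Σ(ρt)_1 = 86880.4; Σ(ρt)_2 = 77830.5 (in m·g/cm³).
e = (32630 − 29150) − (86880.4 − 77830.5) / 3.25 = 695 m.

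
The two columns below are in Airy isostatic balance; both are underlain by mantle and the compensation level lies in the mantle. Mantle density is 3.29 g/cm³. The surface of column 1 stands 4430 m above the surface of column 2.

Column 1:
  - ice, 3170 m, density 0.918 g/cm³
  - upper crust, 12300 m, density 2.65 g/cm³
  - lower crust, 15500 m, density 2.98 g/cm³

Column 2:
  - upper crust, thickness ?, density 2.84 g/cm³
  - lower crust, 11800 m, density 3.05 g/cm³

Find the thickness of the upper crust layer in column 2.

Take the compensation level at the base of the deeper column (depth z_c below the surface of column 1) and equate Σ ρ_i t_i down to z_c; mantle fills any gap and the z_c terms cancel.
Column 1: 3170×0.918 + 12300×2.65 + 15500×2.98 + (z_c − 30970)×3.29
Column 2: 4430×0 + x×2.84 + 11800×3.05 + (z_c − 4430 − 11800 − x)×3.29
The z_c×3.29 term appears on both sides and cancels. Collect the known terms of each column as K = Σ(ρt)_known − 3.29 × (depth of known layers): K_1 = 81695.06 − 3.29×30970 = −20196.24; K_2 = 35990 − 3.29×(4430 + 11800) = −17406.7.
Balance: K_1 = K_2 − x×(3.29 − 2.84), so x = (K_2 − K_1)/(3.29 − 2.84) = 2789.54/0.45 = 6200 m.

6200 m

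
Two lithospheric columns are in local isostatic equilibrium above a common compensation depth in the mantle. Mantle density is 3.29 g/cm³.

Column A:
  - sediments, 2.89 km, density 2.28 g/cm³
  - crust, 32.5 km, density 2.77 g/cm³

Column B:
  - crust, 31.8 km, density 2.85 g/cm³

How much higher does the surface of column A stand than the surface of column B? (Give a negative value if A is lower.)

For any compensation level in the mantle, the mantle terms cancel and isostasy reduces to e = (Σt_A − Σt_B) − (Σ(ρt)_A − Σ(ρt)_B) / ρ_m.
Σt_A = 35.39 km; Σt_B = 31.8 km; Σ(ρt)_A = 96.6142; Σ(ρt)_B = 90.63 (in km·g/cm³).
e = (35.39 − 31.8) − (96.6142 − 90.63) / 3.29 = 1.77 km.

1.77 km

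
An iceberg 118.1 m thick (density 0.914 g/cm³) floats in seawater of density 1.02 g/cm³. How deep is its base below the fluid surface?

Draft d = t ρ_obj/ρ_fluid = 118.1 m × 0.914/1.02 = 106 m.

106 m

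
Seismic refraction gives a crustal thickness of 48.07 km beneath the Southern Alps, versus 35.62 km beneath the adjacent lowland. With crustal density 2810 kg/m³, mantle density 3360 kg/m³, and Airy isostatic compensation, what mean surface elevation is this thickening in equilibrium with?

Excess crust Δ = 48.07 km − 35.62 km = 12.45 km, split between elevation h and root r with h + r = Δ.
Airy balance ρ_c h = (ρ_m − ρ_c) r gives r = h ρ_c/(ρ_m − ρ_c), so h (1 + ρ_c/(ρ_m − ρ_c)) = Δ, i.e. h = Δ (ρ_m − ρ_c)/ρ_m.
h = 12.45 km × 550/3360 = 2.04 km.

2.04 km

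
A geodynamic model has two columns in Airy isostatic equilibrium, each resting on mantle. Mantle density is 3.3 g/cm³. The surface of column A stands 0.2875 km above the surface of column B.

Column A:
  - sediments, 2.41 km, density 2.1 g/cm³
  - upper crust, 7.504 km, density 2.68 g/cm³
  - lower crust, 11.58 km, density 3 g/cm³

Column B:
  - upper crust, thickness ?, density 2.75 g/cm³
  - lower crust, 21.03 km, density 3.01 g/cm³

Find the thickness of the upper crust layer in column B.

7.22 km

Take the compensation level at the base of the deeper column (depth z_c below the surface of column A) and equate Σ ρ_i t_i down to z_c; mantle fills any gap and the z_c terms cancel.
Column A: 2.41×2.1 + 7.504×2.68 + 11.58×3 + (z_c − 21.494)×3.3
Column B: 0.2875×0 + x×2.75 + 21.03×3.01 + (z_c − 0.2875 − 21.03 − x)×3.3
The z_c×3.3 term appears on both sides and cancels. Collect the known terms of each column as K = Σ(ρt)_known − 3.3 × (depth of known layers): K_A = 59.91172 − 3.3×21.494 = −11.01848; K_B = 63.3003 − 3.3×(0.2875 + 21.03) = −7.04745.
Balance: K_A = K_B − x×(3.3 − 2.75), so x = (K_B − K_A)/(3.3 − 2.75) = 3.97103/0.55 = 7.22 km.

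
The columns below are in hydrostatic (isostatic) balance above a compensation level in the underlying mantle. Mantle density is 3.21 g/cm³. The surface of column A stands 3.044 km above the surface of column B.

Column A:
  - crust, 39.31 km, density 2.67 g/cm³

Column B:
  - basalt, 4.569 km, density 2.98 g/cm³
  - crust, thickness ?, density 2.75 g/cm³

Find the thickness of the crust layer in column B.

22.6 km

Take the compensation level at the base of the deeper column (depth z_c below the surface of column A) and equate Σ ρ_i t_i down to z_c; mantle fills any gap and the z_c terms cancel.
Column A: 39.31×2.67 + (z_c − 39.31)×3.21
Column B: 3.044×0 + 4.569×2.98 + x×2.75 + (z_c − 3.044 − 4.569 − x)×3.21
The z_c×3.21 term appears on both sides and cancels. Collect the known terms of each column as K = Σ(ρt)_known − 3.21 × (depth of known layers): K_A = 104.9577 − 3.21×39.31 = −21.2274; K_B = 13.61562 − 3.21×(3.044 + 4.569) = −10.82211.
Balance: K_A = K_B − x×(3.21 − 2.75), so x = (K_B − K_A)/(3.21 − 2.75) = 10.4053/0.46 = 22.6 km.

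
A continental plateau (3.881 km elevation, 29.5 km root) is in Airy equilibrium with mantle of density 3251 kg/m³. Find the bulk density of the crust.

2870 kg/m³

ρ_c h = (ρ_m − ρ_c) r → ρ_c (h + r) = ρ_m r → ρ_c = ρ_m r / (h + r).
ρ_c = 3251 × 29.5 km / (3.881 km + 29.5 km) = 2870 kg/m³.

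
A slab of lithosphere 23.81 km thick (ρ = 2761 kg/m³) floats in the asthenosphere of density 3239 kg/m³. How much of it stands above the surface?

3.51 km

Floating equilibrium: submerged depth d = t ρ_obj/ρ_fluid = 23.81 km × 2761/3239 = 20.3 km.
Freeboard = t − d = 23.81 km − 20.3 km = 3.51 km.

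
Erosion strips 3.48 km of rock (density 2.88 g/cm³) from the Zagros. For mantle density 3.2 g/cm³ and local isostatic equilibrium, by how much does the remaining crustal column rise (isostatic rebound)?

Unloading: uplift u = e ρ_c/ρ_m = 3.48 km × 2.88/3.2 = 3.13 km.

3.13 km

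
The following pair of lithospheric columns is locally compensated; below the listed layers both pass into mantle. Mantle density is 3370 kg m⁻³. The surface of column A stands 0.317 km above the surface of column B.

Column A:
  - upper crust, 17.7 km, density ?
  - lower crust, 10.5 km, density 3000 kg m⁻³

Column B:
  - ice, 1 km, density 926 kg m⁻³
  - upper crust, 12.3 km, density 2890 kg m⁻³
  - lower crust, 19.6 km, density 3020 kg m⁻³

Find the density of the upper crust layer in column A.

2670 kg m⁻³

Take the compensation level at the base of the deeper column (depth z_c below the surface of column A) and equate Σ ρ_i t_i down to z_c; mantle fills any gap and the z_c terms cancel.
Column A: 17.7×ρ + 10.5×3000 + (z_c − 28.2)×3370
Column B: 0.317×0 + 1×926 + 12.3×2890 + 19.6×3020 + (z_c − 0.317 − 32.9)×3370
The z_c×3370 term appears on both sides and cancels. Collect the known terms of each column as K = Σ(ρt)_known − 3370 × (depth of known layers): K_A = 31500 − 3370×28.2 = −63534; K_B = 95665 − 3370×(0.317 + 32.9) = −16276.29.
Balance: K_A + 17.7×ρ = K_B, so ρ = (K_B − K_A)/17.7 = 47257.7/17.7 = 2670 kg m⁻³.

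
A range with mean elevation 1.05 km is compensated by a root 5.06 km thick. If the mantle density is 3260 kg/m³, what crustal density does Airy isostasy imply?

2700 kg/m³

ρ_c h = (ρ_m − ρ_c) r → ρ_c (h + r) = ρ_m r → ρ_c = ρ_m r / (h + r).
ρ_c = 3260 × 5.06 km / (1.05 km + 5.06 km) = 2700 kg/m³.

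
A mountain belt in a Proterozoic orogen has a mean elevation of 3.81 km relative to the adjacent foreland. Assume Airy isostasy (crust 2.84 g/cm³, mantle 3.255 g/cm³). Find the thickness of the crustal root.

26.1 km

In Airy isostatic equilibrium: the weight of the topography is balanced by the buoyancy of the root, ρ_c h = (ρ_m − ρ_c) r.
r = h · ρ_c / (ρ_m − ρ_c) = 3.81 km × 2.84 / (3.255 − 2.84) = 26.1 km.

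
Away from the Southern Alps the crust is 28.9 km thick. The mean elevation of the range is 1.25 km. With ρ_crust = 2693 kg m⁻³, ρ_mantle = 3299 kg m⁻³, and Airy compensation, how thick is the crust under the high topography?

Root depth r = h ρ_c / (ρ_m − ρ_c) = 1.25 km × 2693 / 606 = 5.555 km.
Total thickness = T + h + r = 28.9 km + 1.25 km + 5.555 km = 35.7 km.

35.7 km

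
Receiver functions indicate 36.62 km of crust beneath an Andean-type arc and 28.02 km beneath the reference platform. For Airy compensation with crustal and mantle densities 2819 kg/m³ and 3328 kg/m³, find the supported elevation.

1.32 km

Excess crust Δ = 36.62 km − 28.02 km = 8.6 km, split between elevation h and root r with h + r = Δ.
Airy balance ρ_c h = (ρ_m − ρ_c) r gives r = h ρ_c/(ρ_m − ρ_c), so h (1 + ρ_c/(ρ_m − ρ_c)) = Δ, i.e. h = Δ (ρ_m − ρ_c)/ρ_m.
h = 8.6 km × 509/3328 = 1.32 km.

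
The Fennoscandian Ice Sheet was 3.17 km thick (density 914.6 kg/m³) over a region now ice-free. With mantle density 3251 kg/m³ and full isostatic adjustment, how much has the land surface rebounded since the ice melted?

Removing the load lets mantle flow back in; uplift u satisfies ρ_ice t = ρ_m u.
u = t ρ_ice/ρ_m = 3.17 km × 914.6/3251 = 0.892 km.

0.892 km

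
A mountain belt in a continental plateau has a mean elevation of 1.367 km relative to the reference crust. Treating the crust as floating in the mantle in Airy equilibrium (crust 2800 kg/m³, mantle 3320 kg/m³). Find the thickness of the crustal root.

7.36 km

By Archimedes' principle applied to the lithosphere: the weight of the topography is balanced by the buoyancy of the root, ρ_c h = (ρ_m − ρ_c) r.
r = h · ρ_c / (ρ_m − ρ_c) = 1.367 km × 2800 / (3320 − 2800) = 7.36 km.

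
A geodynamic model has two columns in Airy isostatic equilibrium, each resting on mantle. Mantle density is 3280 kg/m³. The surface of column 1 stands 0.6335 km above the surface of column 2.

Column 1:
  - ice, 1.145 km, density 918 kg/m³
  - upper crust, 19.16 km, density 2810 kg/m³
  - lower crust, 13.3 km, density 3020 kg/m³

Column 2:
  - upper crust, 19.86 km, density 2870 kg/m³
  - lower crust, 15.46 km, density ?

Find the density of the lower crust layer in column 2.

2960 kg/m³

Take the compensation level at the base of the deeper column (depth z_c below the surface of column 1) and equate Σ ρ_i t_i down to z_c; mantle fills any gap and the z_c terms cancel.
Column 1: 1.145×918 + 19.16×2810 + 13.3×3020 + (z_c − 33.605)×3280
Column 2: 0.6335×0 + 19.86×2870 + 15.46×ρ + (z_c − 0.6335 − 35.32)×3280
The z_c×3280 term appears on both sides and cancels. Collect the known terms of each column as K = Σ(ρt)_known − 3280 × (depth of known layers): K_1 = 95056.71 − 3280×33.605 = −15167.69; K_2 = 56998.2 − 3280×(0.6335 + 35.32) = −60929.28.
Balance: K_1 = K_2 + 15.46×ρ, so ρ = (K_1 − K_2)/15.46 = 45761.6/15.46 = 2960 kg/m³.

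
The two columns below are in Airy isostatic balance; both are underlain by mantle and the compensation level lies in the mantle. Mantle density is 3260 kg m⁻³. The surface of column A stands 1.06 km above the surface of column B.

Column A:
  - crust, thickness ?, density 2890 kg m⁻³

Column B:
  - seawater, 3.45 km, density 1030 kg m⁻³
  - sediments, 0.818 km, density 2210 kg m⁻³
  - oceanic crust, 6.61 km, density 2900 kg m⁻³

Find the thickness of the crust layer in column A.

Take the compensation level at the base of the deeper column (depth z_c below the surface of column A) and equate Σ ρ_i t_i down to z_c; mantle fills any gap and the z_c terms cancel.
Column A: x×2890 + (z_c − 0 − x)×3260
Column B: 1.06×0 + 3.45×1030 + 0.818×2210 + 6.61×2900 + (z_c − 1.06 − 10.878)×3260
The z_c×3260 term appears on both sides and cancels. Collect the known terms of each column as K = Σ(ρt)_known − 3260 × (depth of known layers): K_A = 0 − 3260×0 = 0; K_B = 24530.28 − 3260×(1.06 + 10.878) = −14387.6.
Balance: K_A − x×(3260 − 2890) = K_B, so x = (K_A − K_B)/(3260 − 2890) = 14387.6/370 = 38.9 km.

38.9 km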